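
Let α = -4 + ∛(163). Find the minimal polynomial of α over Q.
m_α(x) = x^3 + 12x^2 + 48x - 99

Set β = α + 4 = ∛(163), so β^3 = 163. Then (α + 4)^3 - 163 = 0, i.e. α is a root of g(x) = (x + 4)^3 - 163 = x^3 + 12x^2 + 48x - 99. Since g(x) = h(x + 4) where h(x) = x^3 - 163, and h is irreducible over Q (because 163 is not a perfect cube, so h has no rational root, and a monic cubic with no rational root is irreducible), g is also irreducible (irreducibility is preserved under the substitution x → x + 4). Hence m_α(x) = x^3 + 12x^2 + 48x - 99.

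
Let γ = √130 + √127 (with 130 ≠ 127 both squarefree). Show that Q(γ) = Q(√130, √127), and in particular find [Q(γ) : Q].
[Q(γ) : Q] = 4 (equivalently, Q(γ) = Q(√130, √127))

Obviously Q(γ) ⊆ Q(√130, √127), and [Q(√130, √127):Q] = 4 (since 130, 127 are distinct squarefree integers > 1 with 16510 not a perfect square). To show equality we compute the minimal polynomial of γ. From γ = √130 + √127: γ^2 = 130 + 2√(16510) + 127 = 257 + 2√(16510), so γ^2 - 257 = 2√(16510); squaring, (γ^2 - 257)^2 = 4·16510, i.e. γ^4 - 514γ^2 + 66049 - 66040 = 0, i.e. γ^4 - 514γ^2 + 9 = 0. So γ is a root of x^4 - 514x^2 + 9. This polynomial is irreducible over Q: it has no rational root (each ±√130 ± √127 is irrational), and any factorization into two quadratics over Q would force √(16510) ∈ Q (pairing opposite roots) or √130, √127 ∈ Q (other pairings), all impossible. Hence [Q(γ):Q] = 4 = [Q(√130, √127):Q], so Q(γ) = Q(√130, √127).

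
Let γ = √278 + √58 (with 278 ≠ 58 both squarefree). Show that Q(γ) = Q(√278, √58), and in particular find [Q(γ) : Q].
[Q(γ) : Q] = 4 (equivalently, Q(γ) = Q(√278, √58))

Obviously Q(γ) ⊆ Q(√278, √58), and [Q(√278, √58):Q] = 4 (since 278, 58 are distinct squarefree integers > 1 with 16124 not a perfect square). To show equality we compute the minimal polynomial of γ. From γ = √278 + √58: γ^2 = 278 + 2√(16124) + 58 = 336 + 2√(16124), so γ^2 - 336 = 2√(16124); squaring, (γ^2 - 336)^2 = 4·16124, i.e. γ^4 - 672γ^2 + 112896 - 64496 = 0, i.e. γ^4 - 672γ^2 + 48400 = 0. So γ is a root of x^4 - 672x^2 + 48400. This polynomial is irreducible over Q: it has no rational root (each ±√278 ± √58 is irrational), and any factorization into two quadratics over Q would force √(16124) ∈ Q (pairing opposite roots) or √278, √58 ∈ Q (other pairings), all impossible. Hence [Q(γ):Q] = 4 = [Q(√278, √58):Q], so Q(γ) = Q(√278, √58).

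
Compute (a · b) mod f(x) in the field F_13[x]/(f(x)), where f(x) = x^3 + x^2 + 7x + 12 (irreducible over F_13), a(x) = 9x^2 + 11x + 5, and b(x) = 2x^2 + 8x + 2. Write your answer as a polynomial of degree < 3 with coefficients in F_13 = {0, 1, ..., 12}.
a · b ≡ 5x^2 + 3x + 8 (mod f(x))

Multiply in F_13[x]: a(x)·b(x) = (9x^2 + 11x + 5)·(2x^2 + 8x + 2) = 5x^4 + 3x^3 + 12x^2 + 10x + 10. This has degree ≥ 3, so divide by f(x) over F_13: 5x^4 + 3x^3 + 12x^2 + 10x + 10 = (5x + 11)·(x^3 + x^2 + 7x + 12) + (5x^2 + 3x + 8). Hence a·b ≡ 5x^2 + 3x + 8 (mod f). (F_13[x]/(f) is a field with 13^3 = 2197 elements since f is irreducible of degree 3.)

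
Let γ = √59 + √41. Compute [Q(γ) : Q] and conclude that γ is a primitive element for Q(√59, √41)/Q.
[Q(γ) : Q] = 4 (equivalently, Q(γ) = Q(√59, √41))

Obviously Q(γ) ⊆ Q(√59, √41), and [Q(√59, √41):Q] = 4 (since 59, 41 are distinct squarefree integers > 1 with 2419 not a perfect square). To show equality we compute the minimal polynomial of γ. From γ = √59 + √41: γ^2 = 59 + 2√(2419) + 41 = 100 + 2√(2419), so γ^2 - 100 = 2√(2419); squaring, (γ^2 - 100)^2 = 4·2419, i.e. γ^4 - 200γ^2 + 10000 - 9676 = 0, i.e. γ^4 - 200γ^2 + 324 = 0. So γ is a root of x^4 - 200x^2 + 324. This polynomial is irreducible over Q: it has no rational root (each ±√59 ± √41 is irrational), and any factorization into two quadratics over Q would force √(2419) ∈ Q (pairing opposite roots) or √59, √41 ∈ Q (other pairings), all impossible. Hence [Q(γ):Q] = 4 = [Q(√59, √41):Q], so Q(γ) = Q(√59, √41).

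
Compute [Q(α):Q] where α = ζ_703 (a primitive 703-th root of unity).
[Q(α):Q] = 648

The minimal polynomial of ζ_703 over Q is the 703-th cyclotomic polynomial Φ_703(x), which is irreducible over Q and has degree φ(703) = 648. Hence [Q(α):Q] = φ(703) = 648.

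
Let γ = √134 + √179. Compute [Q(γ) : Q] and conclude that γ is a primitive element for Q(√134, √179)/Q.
[Q(γ) : Q] = 4 (equivalently, Q(γ) = Q(√134, √179))

Obviously Q(γ) ⊆ Q(√134, √179), and [Q(√134, √179):Q] = 4 (since 134, 179 are distinct squarefree integers > 1 with 23986 not a perfect square). To show equality we compute the minimal polynomial of γ. From γ = √134 + √179: γ^2 = 134 + 2√(23986) + 179 = 313 + 2√(23986), so γ^2 - 313 = 2√(23986); squaring, (γ^2 - 313)^2 = 4·23986, i.e. γ^4 - 626γ^2 + 97969 - 95944 = 0, i.e. γ^4 - 626γ^2 + 2025 = 0. So γ is a root of x^4 - 626x^2 + 2025. This polynomial is irreducible over Q: it has no rational root (each ±√134 ± √179 is irrational), and any factorization into two quadratics over Q would force √(23986) ∈ Q (pairing opposite roots) or √134, √179 ∈ Q (other pairings), all impossible. Hence [Q(γ):Q] = 4 = [Q(√134, √179):Q], so Q(γ) = Q(√134, √179).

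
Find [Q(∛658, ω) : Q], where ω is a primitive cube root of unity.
[Q(∛658, ω) : Q] = 6

[Q(∛658):Q] = 3 (min poly x^3 - 658, irreducible since 658 is not a perfect cube). [Q(ω):Q] = 2 (min poly x^2 + x + 1). Since Q(∛658) ⊂ R and ω ∉ R, we have ω ∉ Q(∛658), so x^2 + x + 1 remains irreducible over Q(∛658) and [Q(∛658, ω) : Q(∛658)] = 2. By the tower law, [Q(∛658, ω) : Q] = 3 · 2 = 6. (In fact Q(∛658, ω) is the splitting field of x^3 - 658 over Q.)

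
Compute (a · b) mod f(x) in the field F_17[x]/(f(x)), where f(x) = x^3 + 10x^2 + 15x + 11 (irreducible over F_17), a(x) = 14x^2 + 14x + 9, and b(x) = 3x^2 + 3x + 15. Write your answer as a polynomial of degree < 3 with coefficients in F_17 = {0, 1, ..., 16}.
a · b ≡ 4x + 6 (mod f(x))

Multiply in F_17[x]: a(x)·b(x) = (14x^2 + 14x + 9)·(3x^2 + 3x + 15) = 8x^4 + 16x^3 + 7x^2 + 16x + 16. This has degree ≥ 3, so divide by f(x) over F_17: 8x^4 + 16x^3 + 7x^2 + 16x + 16 = (8x + 4)·(x^3 + 10x^2 + 15x + 11) + (4x + 6). Hence a·b ≡ 4x + 6 (mod f). (F_17[x]/(f) is a field with 17^3 = 4913 elements since f is irreducible of degree 3.)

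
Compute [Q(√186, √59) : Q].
[Q(√186, √59) : Q] = 4

[Q(√186):Q] = 2 (min poly x^2 - 186, irreducible since 186 is squarefree > 1). For the top step, suppose √59 ∈ Q(√186), say √59 = c + d√186 with c, d ∈ Q. Squaring: 59 = c^2 + 186d^2 + 2cd√186. Since √186 ∉ Q this forces 2cd = 0. If d = 0 then √59 = c ∈ Q, contradicting 59 squarefree > 1. If c = 0 then 59 = 186d^2, so 186·59 = (186d)^2 is a perfect square in Q — but 186·59 = 10974 is not a perfect square (since 186 and 59 are distinct squarefree integers). Contradiction. Hence √59 ∉ Q(√186), so x^2 - 59 stays irreducible over Q(√186) and [Q(√186, √59) : Q(√186)] = 2. By the tower law, [Q(√186, √59) : Q] = 2 · 2 = 4.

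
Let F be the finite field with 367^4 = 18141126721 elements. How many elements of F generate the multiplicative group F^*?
There are φ(18141126720) = 4551106560 primitive elements

F_q^* is cyclic of order q - 1 = 18141126720. A cyclic group of order m has exactly φ(m) generators. Here m = 18141126720 = 2^6 · 3 · 5 · 23 · 61 · 13469, so the number of primitive elements is φ(18141126720) = 4551106560.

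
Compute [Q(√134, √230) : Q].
[Q(√134, √230) : Q] = 4

[Q(√134):Q] = 2 (min poly x^2 - 134, irreducible since 134 is squarefree > 1). For the top step, suppose √230 ∈ Q(√134), say √230 = c + d√134 with c, d ∈ Q. Squaring: 230 = c^2 + 134d^2 + 2cd√134. Since √134 ∉ Q this forces 2cd = 0. If d = 0 then √230 = c ∈ Q, contradicting 230 squarefree > 1. If c = 0 then 230 = 134d^2, so 134·230 = (134d)^2 is a perfect square in Q — but 134·230 = 30820 is not a perfect square (since 134 and 230 are distinct squarefree integers). Contradiction. Hence √230 ∉ Q(√134), so x^2 - 230 stays irreducible over Q(√134) and [Q(√134, √230) : Q(√134)] = 2. By the tower law, [Q(√134, √230) : Q] = 2 · 2 = 4.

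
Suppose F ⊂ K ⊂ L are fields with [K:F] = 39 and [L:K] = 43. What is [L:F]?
[L:F] = 1677

The tower law says that for any tower of field extensions F ⊂ K ⊂ L with finite degrees, [L:F] = [L:K] · [K:F]. Here this gives [L:F] = 43 · 39 = 1677.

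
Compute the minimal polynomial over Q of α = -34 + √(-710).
m_α(x) = x^2 + 68x + 1866

From α + 34 = √(-710), squaring gives (α + 34)^2 = -710, i.e. α^2 + 68α + 1156 = -710, so α^2 + 68α + 1866 = 0. The discriminant of x^2 + 68x + 1866 is (68)^2 - 4·(1866) = 4624 - 7464 = -2840, and 4·(-710) is not a perfect square in Q since -710 is squarefree and ≠ 1. Hence x^2 + 68x + 1866 is irreducible over Q and is the minimal polynomial of α.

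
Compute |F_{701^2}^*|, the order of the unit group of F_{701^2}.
|F_{701^2}^*| = 491400

F_{701^2} has 701^2 = 491401 elements; its multiplicative group consists of all nonzero elements, so |F_{701^2}^*| = 491401 - 1 = 491400. (It is cyclic since any finite subgroup of the multiplicative group of a field is cyclic.)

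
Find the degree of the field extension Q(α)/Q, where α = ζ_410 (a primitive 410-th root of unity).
[Q(α):Q] = 160

The minimal polynomial of ζ_410 over Q is the 410-th cyclotomic polynomial Φ_410(x), which is irreducible over Q and has degree φ(410) = 160. Hence [Q(α):Q] = φ(410) = 160.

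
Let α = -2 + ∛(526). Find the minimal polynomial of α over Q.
m_α(x) = x^3 + 6x^2 + 12x - 518

Set β = α + 2 = ∛(526), so β^3 = 526. Then (α + 2)^3 - 526 = 0, i.e. α is a root of g(x) = (x + 2)^3 - 526 = x^3 + 6x^2 + 12x - 518. Since g(x) = h(x + 2) where h(x) = x^3 - 526, and h is irreducible over Q (because 526 is not a perfect cube, so h has no rational root, and a monic cubic with no rational root is irreducible), g is also irreducible (irreducibility is preserved under the substitution x → x + 2). Hence m_α(x) = x^3 + 6x^2 + 12x - 518.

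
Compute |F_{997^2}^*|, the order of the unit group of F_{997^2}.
|F_{997^2}^*| = 994008

F_{997^2} has 997^2 = 994009 elements; its multiplicative group consists of all nonzero elements, so |F_{997^2}^*| = 994009 - 1 = 994008. (It is cyclic since any finite subgroup of the multiplicative group of a field is cyclic.)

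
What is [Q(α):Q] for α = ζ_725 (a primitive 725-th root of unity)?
[Q(α):Q] = 560

The minimal polynomial of ζ_725 over Q is the 725-th cyclotomic polynomial Φ_725(x), which is irreducible over Q and has degree φ(725) = 560. Hence [Q(α):Q] = φ(725) = 560.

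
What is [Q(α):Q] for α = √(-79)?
[Q(α):Q] = 2

[Q(α):Q] equals the degree of the minimal polynomial of α. Here α^2 = -79 and x^2 + 79 is irreducible (d = -79 is squarefree, ≠ 1, hence not a square), so deg(m_α) = 2. Thus [Q(α):Q] = 2.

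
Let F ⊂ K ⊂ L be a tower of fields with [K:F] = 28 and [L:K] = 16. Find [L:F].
[L:F] = 448

The tower law says that for any tower of field extensions F ⊂ K ⊂ L with finite degrees, [L:F] = [L:K] · [K:F]. Here this gives [L:F] = 16 · 28 = 448.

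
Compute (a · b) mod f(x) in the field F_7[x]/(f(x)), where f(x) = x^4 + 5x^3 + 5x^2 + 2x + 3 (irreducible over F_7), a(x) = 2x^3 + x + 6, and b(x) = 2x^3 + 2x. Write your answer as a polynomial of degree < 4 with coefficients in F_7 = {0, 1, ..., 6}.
a · b ≡ 3x^3 + 6x^2 + 5x + 1 (mod f(x))

Multiply in F_7[x]: a(x)·b(x) = (2x^3 + x + 6)·(2x^3 + 2x) = 4x^6 + 6x^4 + 5x^3 + 2x^2 + 5x. This has degree ≥ 4, so divide by f(x) over F_7: 4x^6 + 6x^4 + 5x^3 + 2x^2 + 5x = (4x^2 + x + 2)·(x^4 + 5x^3 + 5x^2 + 2x + 3) + (3x^3 + 6x^2 + 5x + 1). Hence a·b ≡ 3x^3 + 6x^2 + 5x + 1 (mod f). (F_7[x]/(f) is a field with 7^4 = 2401 elements since f is irreducible of degree 4.)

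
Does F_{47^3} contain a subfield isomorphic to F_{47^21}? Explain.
No: F_{47^21} is not a subfield of F_{47^3}

F_{p^m} embeds in F_{p^n} iff m | n. Here 21 ∤ 3 (since 3 = 0·21 + 3 with remainder 3 ≠ 0), so F_{47^21} is not a subfield of F_{47^3}. Equivalently: if it were, the tower law would give 21 = [F_{47^21}:F_47] dividing [F_{47^3}:F_47] = 3, contradiction.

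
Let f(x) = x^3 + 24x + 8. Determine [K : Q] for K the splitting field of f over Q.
[K : Q] = 6

By the rational root test, any rational root of the monic integer polynomial f(x) = x^3 + 24x + 8 must be an integer dividing the constant term 8, i.e. one of ±{1, 2, 4, 8}. Evaluating: f(1) = 33, f(-1) = -17, f(2) = 64, f(-2) = -48, f(4) = 168, f(-4) = -152, f(8) = 712, f(-8) = -696; none is 0, so f has no rational root and is therefore irreducible over Q (a cubic with no linear factor over a field is irreducible). For an irreducible cubic, the Galois group is A_3 or S_3 according as the discriminant disc(f) = -4a^3 - 27b^2 = -4·(24)^3 - 27·(8)^2 = -57024 is or is not a square in Q. Here disc(f) = -57024 is not a perfect square in Q, so the Galois group of f over Q is not contained in A_3 and must be all of S_3. The splitting field has degree |S_3| = 6 over Q, so [K : Q] = 6.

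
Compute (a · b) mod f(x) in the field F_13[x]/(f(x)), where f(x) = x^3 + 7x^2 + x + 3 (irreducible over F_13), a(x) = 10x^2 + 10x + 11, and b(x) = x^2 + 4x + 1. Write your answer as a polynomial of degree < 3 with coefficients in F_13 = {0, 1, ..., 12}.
a · b ≡ 9x^2 + 5x + 6 (mod f(x))

Multiply in F_13[x]: a(x)·b(x) = (10x^2 + 10x + 11)·(x^2 + 4x + 1) = 10x^4 + 11x^3 + 9x^2 + 2x + 11. This has degree ≥ 3, so divide by f(x) over F_13: 10x^4 + 11x^3 + 9x^2 + 2x + 11 = (10x + 6)·(x^3 + 7x^2 + x + 3) + (9x^2 + 5x + 6). Hence a·b ≡ 9x^2 + 5x + 6 (mod f). (F_13[x]/(f) is a field with 13^3 = 2197 elements since f is irreducible of degree 3.)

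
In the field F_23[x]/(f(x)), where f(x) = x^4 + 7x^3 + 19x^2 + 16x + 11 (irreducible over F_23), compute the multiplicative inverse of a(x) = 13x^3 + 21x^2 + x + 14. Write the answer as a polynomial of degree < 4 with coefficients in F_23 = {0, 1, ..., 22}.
a(x)^(-1) ≡ 13x^3 + 9x^2 + 11x + 20 (mod f(x))

Since f is irreducible over F_23, F_23[x]/(f) is a field and a(x) ≠ 0 has an inverse. Apply the extended Euclidean algorithm to f(x) and a(x) in F_23[x]: f(x) = (16x + 3)·a(x) + (9x^2 + 19x + 15);  a(x) = (4x + 22)·(9x^2 + 19x + 15) + (6x + 6);  (9x^2 + 19x + 15) = (13x + 17)·(6x + 6) + (5). The last nonzero remainder is the constant 5 = gcd(f, a) in F_23. Back-substituting through the division chain expresses 5 = s(x)·a(x) + t(x)·f(x) with s(x) ≡ 19x^3 + 22x^2 + 9x + 8 (mod f), so (19x^3 + 22x^2 + 9x + 8)·a(x) ≡ 5 (mod f). Multiplying by 5^(-1) ≡ 14 in F_23 gives a(x)^(-1) ≡ 14·(19x^3 + 22x^2 + 9x + 8) ≡ 13x^3 + 9x^2 + 11x + 20 (mod f). Check: (13x^3 + 21x^2 + x + 14)·(13x^3 + 9x^2 + 11x + 20) = 8x^6 + 22x^5 + 15x^3 + 5x^2 + 13x + 4 ≡ 1 (mod x^4 + 7x^3 + 19x^2 + 16x + 11).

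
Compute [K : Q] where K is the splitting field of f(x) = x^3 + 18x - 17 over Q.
[K : Q] = 6

By the rational root test, any rational root of the monic integer polynomial f(x) = x^3 + 18x - 17 must be an integer dividing the constant term -17, i.e. one of ±{1, 17}. Evaluating: f(1) = 2, f(-1) = -36, f(17) = 5202, f(-17) = -5236; none is 0, so f has no rational root and is therefore irreducible over Q (a cubic with no linear factor over a field is irreducible). For an irreducible cubic, the Galois group is A_3 or S_3 according as the discriminant disc(f) = -4a^3 - 27b^2 = -4·(18)^3 - 27·(-17)^2 = -31131 is or is not a square in Q. Here disc(f) = -31131 is not a perfect square in Q, so the Galois group of f over Q is not contained in A_3 and must be all of S_3. The splitting field has degree |S_3| = 6 over Q, so [K : Q] = 6.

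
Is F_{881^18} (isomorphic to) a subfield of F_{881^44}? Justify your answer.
No: F_{881^18} is not a subfield of F_{881^44}

F_{p^m} embeds in F_{p^n} iff m | n. Here 18 ∤ 44 (since 44 = 2·18 + 8 with remainder 8 ≠ 0), so F_{881^18} is not a subfield of F_{881^44}. Equivalently: if it were, the tower law would give 18 = [F_{881^18}:F_881] dividing [F_{881^44}:F_881] = 44, contradiction.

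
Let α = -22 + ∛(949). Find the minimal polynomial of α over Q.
m_α(x) = x^3 + 66x^2 + 1452x + 9699

Set β = α + 22 = ∛(949), so β^3 = 949. Then (α + 22)^3 - 949 = 0, i.e. α is a root of g(x) = (x + 22)^3 - 949 = x^3 + 66x^2 + 1452x + 9699. Since g(x) = h(x + 22) where h(x) = x^3 - 949, and h is irreducible over Q (because 949 is not a perfect cube, so h has no rational root, and a monic cubic with no rational root is irreducible), g is also irreducible (irreducibility is preserved under the substitution x → x + 22). Hence m_α(x) = x^3 + 66x^2 + 1452x + 9699.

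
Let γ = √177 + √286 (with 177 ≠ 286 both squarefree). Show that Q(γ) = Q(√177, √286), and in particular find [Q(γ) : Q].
[Q(γ) : Q] = 4 (equivalently, Q(γ) = Q(√177, √286))

Obviously Q(γ) ⊆ Q(√177, √286), and [Q(√177, √286):Q] = 4 (since 177, 286 are distinct squarefree integers > 1 with 50622 not a perfect square). To show equality we compute the minimal polynomial of γ. From γ = √177 + √286: γ^2 = 177 + 2√(50622) + 286 = 463 + 2√(50622), so γ^2 - 463 = 2√(50622); squaring, (γ^2 - 463)^2 = 4·50622, i.e. γ^4 - 926γ^2 + 214369 - 202488 = 0, i.e. γ^4 - 926γ^2 + 11881 = 0. So γ is a root of x^4 - 926x^2 + 11881. This polynomial is irreducible over Q: it has no rational root (each ±√177 ± √286 is irrational), and any factorization into two quadratics over Q would force √(50622) ∈ Q (pairing opposite roots) or √177, √286 ∈ Q (other pairings), all impossible. Hence [Q(γ):Q] = 4 = [Q(√177, √286):Q], so Q(γ) = Q(√177, √286).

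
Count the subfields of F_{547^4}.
F_{547^4} has 3 subfields

The subfields of F_{p^n} are exactly the fields F_{p^d} for d | n (each is the fixed field of the unique index-d subgroup of Gal(F_{p^n}/F_p) ≅ Z/nZ). The divisors of n = 4 are {1, 2, 4}, giving 3 subfields: F_{547^1}, F_{547^2}, F_{547^4}.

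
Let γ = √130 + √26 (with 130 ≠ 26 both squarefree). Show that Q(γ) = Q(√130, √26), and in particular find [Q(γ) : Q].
[Q(γ) : Q] = 4 (equivalently, Q(γ) = Q(√130, √26))

Obviously Q(γ) ⊆ Q(√130, √26), and [Q(√130, √26):Q] = 4 (since 130, 26 are distinct squarefree integers > 1 with 3380 not a perfect square). To show equality we compute the minimal polynomial of γ. From γ = √130 + √26: γ^2 = 130 + 2√(3380) + 26 = 156 + 2√(3380), so γ^2 - 156 = 2√(3380); squaring, (γ^2 - 156)^2 = 4·3380, i.e. γ^4 - 312γ^2 + 24336 - 13520 = 0, i.e. γ^4 - 312γ^2 + 10816 = 0. So γ is a root of x^4 - 312x^2 + 10816. This polynomial is irreducible over Q: it has no rational root (each ±√130 ± √26 is irrational), and any factorization into two quadratics over Q would force √(3380) ∈ Q (pairing opposite roots) or √130, √26 ∈ Q (other pairings), all impossible. Hence [Q(γ):Q] = 4 = [Q(√130, √26):Q], so Q(γ) = Q(√130, √26).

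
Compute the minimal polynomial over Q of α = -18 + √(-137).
m_α(x) = x^2 + 36x + 461

From α + 18 = √(-137), squaring gives (α + 18)^2 = -137, i.e. α^2 + 36α + 324 = -137, so α^2 + 36α + 461 = 0. The discriminant of x^2 + 36x + 461 is (36)^2 - 4·(461) = 1296 - 1844 = -548, and 4·(-137) is not a perfect square in Q since -137 is squarefree and ≠ 1. Hence x^2 + 36x + 461 is irreducible over Q and is the minimal polynomial of α.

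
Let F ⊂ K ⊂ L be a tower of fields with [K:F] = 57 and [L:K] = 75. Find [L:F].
[L:F] = 4275

The tower law says that for any tower of field extensions F ⊂ K ⊂ L with finite degrees, [L:F] = [L:K] · [K:F]. Here this gives [L:F] = 75 · 57 = 4275.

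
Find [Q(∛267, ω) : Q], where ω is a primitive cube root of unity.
[Q(∛267, ω) : Q] = 6

[Q(∛267):Q] = 3 (min poly x^3 - 267, irreducible since 267 is not a perfect cube). [Q(ω):Q] = 2 (min poly x^2 + x + 1). Since Q(∛267) ⊂ R and ω ∉ R, we have ω ∉ Q(∛267), so x^2 + x + 1 remains irreducible over Q(∛267) and [Q(∛267, ω) : Q(∛267)] = 2. By the tower law, [Q(∛267, ω) : Q] = 3 · 2 = 6. (In fact Q(∛267, ω) is the splitting field of x^3 - 267 over Q.)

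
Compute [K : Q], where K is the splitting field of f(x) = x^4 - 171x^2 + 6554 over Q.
[K : Q] = 4

Solving the quadratic in x^2: x^2 = (171 ± √(171^2 - 4·6554))/2 = (171 ± √3025)/2 = (171 ± 55)/2, giving x^2 = 58 or x^2 = 113. So f(x) = (x^2 - 58)(x^2 - 113) and the roots of f are ±√58, ±√113. Hence the splitting field is K = Q(√58, √113). Since 58 and 113 are distinct squarefree integers > 1, their product 6554 is not a perfect square, so √113 ∉ Q(√58). By the tower law [K:Q] = [Q(√58,√113):Q(√58)] · [Q(√58):Q] = 2 · 2 = 4.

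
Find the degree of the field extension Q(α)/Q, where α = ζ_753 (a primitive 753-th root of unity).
[Q(α):Q] = 500

The minimal polynomial of ζ_753 over Q is the 753-th cyclotomic polynomial Φ_753(x), which is irreducible over Q and has degree φ(753) = 500. Hence [Q(α):Q] = φ(753) = 500.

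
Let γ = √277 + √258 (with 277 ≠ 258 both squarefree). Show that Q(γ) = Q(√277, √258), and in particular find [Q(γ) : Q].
[Q(γ) : Q] = 4 (equivalently, Q(γ) = Q(√277, √258))

Obviously Q(γ) ⊆ Q(√277, √258), and [Q(√277, √258):Q] = 4 (since 277, 258 are distinct squarefree integers > 1 with 71466 not a perfect square). To show equality we compute the minimal polynomial of γ. From γ = √277 + √258: γ^2 = 277 + 2√(71466) + 258 = 535 + 2√(71466), so γ^2 - 535 = 2√(71466); squaring, (γ^2 - 535)^2 = 4·71466, i.e. γ^4 - 1070γ^2 + 286225 - 285864 = 0, i.e. γ^4 - 1070γ^2 + 361 = 0. So γ is a root of x^4 - 1070x^2 + 361. This polynomial is irreducible over Q: it has no rational root (each ±√277 ± √258 is irrational), and any factorization into two quadratics over Q would force √(71466) ∈ Q (pairing opposite roots) or √277, √258 ∈ Q (other pairings), all impossible. Hence [Q(γ):Q] = 4 = [Q(√277, √258):Q], so Q(γ) = Q(√277, √258).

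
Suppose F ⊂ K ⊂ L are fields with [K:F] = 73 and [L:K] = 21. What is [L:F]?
[L:F] = 1533

The tower law says that for any tower of field extensions F ⊂ K ⊂ L with finite degrees, [L:F] = [L:K] · [K:F]. Here this gives [L:F] = 21 · 73 = 1533.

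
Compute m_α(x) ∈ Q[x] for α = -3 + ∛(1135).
m_α(x) = x^3 + 9x^2 + 27x - 1108

Set β = α + 3 = ∛(1135), so β^3 = 1135. Then (α + 3)^3 - 1135 = 0, i.e. α is a root of g(x) = (x + 3)^3 - 1135 = x^3 + 9x^2 + 27x - 1108. Since g(x) = h(x + 3) where h(x) = x^3 - 1135, and h is irreducible over Q (because 1135 is not a perfect cube, so h has no rational root, and a monic cubic with no rational root is irreducible), g is also irreducible (irreducibility is preserved under the substitution x → x + 3). Hence m_α(x) = x^3 + 9x^2 + 27x - 1108.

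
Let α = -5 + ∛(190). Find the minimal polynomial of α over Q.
m_α(x) = x^3 + 15x^2 + 75x - 65

Set β = α + 5 = ∛(190), so β^3 = 190. Then (α + 5)^3 - 190 = 0, i.e. α is a root of g(x) = (x + 5)^3 - 190 = x^3 + 15x^2 + 75x - 65. Since g(x) = h(x + 5) where h(x) = x^3 - 190, and h is irreducible over Q (because 190 is not a perfect cube, so h has no rational root, and a monic cubic with no rational root is irreducible), g is also irreducible (irreducibility is preserved under the substitution x → x + 5). Hence m_α(x) = x^3 + 15x^2 + 75x - 65.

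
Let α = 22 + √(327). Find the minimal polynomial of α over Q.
m_α(x) = x^2 - 44x + 157

From α - 22 = √(327), squaring gives (α - 22)^2 = 327, i.e. α^2 - 44α + 484 = 327, so α^2 - 44α + 157 = 0. The discriminant of x^2 - 44x + 157 is (-44)^2 - 4·(157) = 1936 - 628 = 1308, and 4·(327) is not a perfect square in Q since 327 is squarefree and ≠ 1. Hence x^2 - 44x + 157 is irreducible over Q and is the minimal polynomial of α.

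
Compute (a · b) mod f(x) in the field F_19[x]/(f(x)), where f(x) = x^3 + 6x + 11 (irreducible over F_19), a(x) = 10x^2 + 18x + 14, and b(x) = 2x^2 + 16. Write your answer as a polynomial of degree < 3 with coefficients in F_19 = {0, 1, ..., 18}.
a · b ≡ 11x^2 + 4x + 18 (mod f(x))

Multiply in F_19[x]: a(x)·b(x) = (10x^2 + 18x + 14)·(2x^2 + 16) = x^4 + 17x^3 + 17x^2 + 3x + 15. This has degree ≥ 3, so divide by f(x) over F_19: x^4 + 17x^3 + 17x^2 + 3x + 15 = (x + 17)·(x^3 + 6x + 11) + (11x^2 + 4x + 18). Hence a·b ≡ 11x^2 + 4x + 18 (mod f). (F_19[x]/(f) is a field with 19^3 = 6859 elements since f is irreducible of degree 3.)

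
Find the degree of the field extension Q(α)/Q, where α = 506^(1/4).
[Q(α):Q] = 4

α is a root of x^4 - 506. By Eisenstein's criterion at the prime p = 2 (which divides the constant term 506 but p^2 = 4 does not, since 506 is squarefree), x^4 - 506 is irreducible over Q. Hence [Q(α):Q] = 4.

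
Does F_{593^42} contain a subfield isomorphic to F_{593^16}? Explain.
No: F_{593^16} is not a subfield of F_{593^42}

F_{p^m} embeds in F_{p^n} iff m | n. Here 16 ∤ 42 (since 42 = 2·16 + 10 with remainder 10 ≠ 0), so F_{593^16} is not a subfield of F_{593^42}. Equivalently: if it were, the tower law would give 16 = [F_{593^16}:F_593] dividing [F_{593^42}:F_593] = 42, contradiction.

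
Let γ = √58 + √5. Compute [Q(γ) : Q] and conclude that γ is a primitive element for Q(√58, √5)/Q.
[Q(γ) : Q] = 4 (equivalently, Q(γ) = Q(√58, √5))

Obviously Q(γ) ⊆ Q(√58, √5), and [Q(√58, √5):Q] = 4 (since 58, 5 are distinct squarefree integers > 1 with 290 not a perfect square). To show equality we compute the minimal polynomial of γ. From γ = √58 + √5: γ^2 = 58 + 2√(290) + 5 = 63 + 2√(290), so γ^2 - 63 = 2√(290); squaring, (γ^2 - 63)^2 = 4·290, i.e. γ^4 - 126γ^2 + 3969 - 1160 = 0, i.e. γ^4 - 126γ^2 + 2809 = 0. So γ is a root of x^4 - 126x^2 + 2809. This polynomial is irreducible over Q: it has no rational root (each ±√58 ± √5 is irrational), and any factorization into two quadratics over Q would force √(290) ∈ Q (pairing opposite roots) or √58, √5 ∈ Q (other pairings), all impossible. Hence [Q(γ):Q] = 4 = [Q(√58, √5):Q], so Q(γ) = Q(√58, √5).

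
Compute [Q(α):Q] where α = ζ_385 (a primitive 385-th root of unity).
[Q(α):Q] = 240

The minimal polynomial of ζ_385 over Q is the 385-th cyclotomic polynomial Φ_385(x), which is irreducible over Q and has degree φ(385) = 240. Hence [Q(α):Q] = φ(385) = 240.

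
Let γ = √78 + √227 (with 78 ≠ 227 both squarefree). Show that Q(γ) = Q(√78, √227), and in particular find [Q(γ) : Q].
[Q(γ) : Q] = 4 (equivalently, Q(γ) = Q(√78, √227))

Obviously Q(γ) ⊆ Q(√78, √227), and [Q(√78, √227):Q] = 4 (since 78, 227 are distinct squarefree integers > 1 with 17706 not a perfect square). To show equality we compute the minimal polynomial of γ. From γ = √78 + √227: γ^2 = 78 + 2√(17706) + 227 = 305 + 2√(17706), so γ^2 - 305 = 2√(17706); squaring, (γ^2 - 305)^2 = 4·17706, i.e. γ^4 - 610γ^2 + 93025 - 70824 = 0, i.e. γ^4 - 610γ^2 + 22201 = 0. So γ is a root of x^4 - 610x^2 + 22201. This polynomial is irreducible over Q: it has no rational root (each ±√78 ± √227 is irrational), and any factorization into two quadratics over Q would force √(17706) ∈ Q (pairing opposite roots) or √78, √227 ∈ Q (other pairings), all impossible. Hence [Q(γ):Q] = 4 = [Q(√78, √227):Q], so Q(γ) = Q(√78, √227).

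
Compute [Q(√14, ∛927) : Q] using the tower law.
[Q(√14, ∛927) : Q] = 6

Let L = Q(√14, ∛927). Since Q(√14) ⊂ L and [Q(√14):Q] = 2, the tower law gives 2 | [L:Q]. Likewise Q(∛927) ⊂ L with [Q(∛927):Q] = 3 (because 927 is not a perfect cube), so 3 | [L:Q]. As gcd(2,3) = 1, [L:Q] is divisible by 6. Conversely L is generated over Q by √14 and ∛927, so [L:Q] ≤ 2·3 = 6. Therefore [Q(√14, ∛927) : Q] = 6.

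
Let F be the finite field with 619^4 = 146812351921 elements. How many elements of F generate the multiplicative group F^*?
There are φ(146812351920) = 34630778880 primitive elements

F_q^* is cyclic of order q - 1 = 146812351920. A cyclic group of order m has exactly φ(m) generators. Here m = 146812351920 = 2^4 · 3 · 5 · 13 · 31 · 103 · 14737, so the number of primitive elements is φ(146812351920) = 34630778880.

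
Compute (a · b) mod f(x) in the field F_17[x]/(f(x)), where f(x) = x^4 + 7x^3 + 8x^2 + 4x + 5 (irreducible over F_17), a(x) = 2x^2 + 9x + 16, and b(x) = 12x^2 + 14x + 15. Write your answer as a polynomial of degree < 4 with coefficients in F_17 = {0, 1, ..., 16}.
a · b ≡ 2x^3 + 3x^2 + 8x + 1 (mod f(x))

Multiply in F_17[x]: a(x)·b(x) = (2x^2 + 9x + 16)·(12x^2 + 14x + 15) = 7x^4 + 8x^2 + 2x + 2. This has degree ≥ 4, so divide by f(x) over F_17: 7x^4 + 8x^2 + 2x + 2 = (7)·(x^4 + 7x^3 + 8x^2 + 4x + 5) + (2x^3 + 3x^2 + 8x + 1). Hence a·b ≡ 2x^3 + 3x^2 + 8x + 1 (mod f). (F_17[x]/(f) is a field with 17^4 = 83521 elements since f is irreducible of degree 4.)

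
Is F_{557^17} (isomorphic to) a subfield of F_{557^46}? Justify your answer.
No: F_{557^17} is not a subfield of F_{557^46}

F_{p^m} embeds in F_{p^n} iff m | n. Here 17 ∤ 46 (since 46 = 2·17 + 12 with remainder 12 ≠ 0), so F_{557^17} is not a subfield of F_{557^46}. Equivalently: if it were, the tower law would give 17 = [F_{557^17}:F_557] dividing [F_{557^46}:F_557] = 46, contradiction.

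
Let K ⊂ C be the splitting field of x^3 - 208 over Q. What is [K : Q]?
[K : Q] = 6

The roots of x^3 - 208 are ∛208, ω∛208, ω^2∛208 where ω = e^(2πi/3) is a primitive cube root of unity, so K = Q(∛208, ω). Now [Q(∛208):Q] = 3 (since 208 is not a perfect cube, x^3 - 208 is irreducible) and [Q(ω):Q] = 2. Both 2 and 3 divide [K:Q], and [K:Q] ≤ 3·2 = 6, so [K:Q] = 6. (Equivalently: Q(∛208) ⊂ R but ω ∉ R, so [K : Q(∛208)] = 2.)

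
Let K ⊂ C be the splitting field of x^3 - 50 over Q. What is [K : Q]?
[K : Q] = 6

The roots of x^3 - 50 are ∛50, ω∛50, ω^2∛50 where ω = e^(2πi/3) is a primitive cube root of unity, so K = Q(∛50, ω). Now [Q(∛50):Q] = 3 (since 50 is not a perfect cube, x^3 - 50 is irreducible) and [Q(ω):Q] = 2. Both 2 and 3 divide [K:Q], and [K:Q] ≤ 3·2 = 6, so [K:Q] = 6. (Equivalently: Q(∛50) ⊂ R but ω ∉ R, so [K : Q(∛50)] = 2.)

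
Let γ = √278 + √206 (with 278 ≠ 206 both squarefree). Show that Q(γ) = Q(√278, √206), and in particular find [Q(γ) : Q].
[Q(γ) : Q] = 4 (equivalently, Q(γ) = Q(√278, √206))

Obviously Q(γ) ⊆ Q(√278, √206), and [Q(√278, √206):Q] = 4 (since 278, 206 are distinct squarefree integers > 1 with 57268 not a perfect square). To show equality we compute the minimal polynomial of γ. From γ = √278 + √206: γ^2 = 278 + 2√(57268) + 206 = 484 + 2√(57268), so γ^2 - 484 = 2√(57268); squaring, (γ^2 - 484)^2 = 4·57268, i.e. γ^4 - 968γ^2 + 234256 - 229072 = 0, i.e. γ^4 - 968γ^2 + 5184 = 0. So γ is a root of x^4 - 968x^2 + 5184. This polynomial is irreducible over Q: it has no rational root (each ±√278 ± √206 is irrational), and any factorization into two quadratics over Q would force √(57268) ∈ Q (pairing opposite roots) or √278, √206 ∈ Q (other pairings), all impossible. Hence [Q(γ):Q] = 4 = [Q(√278, √206):Q], so Q(γ) = Q(√278, √206).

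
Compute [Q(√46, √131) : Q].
[Q(√46, √131) : Q] = 4

[Q(√46):Q] = 2 (min poly x^2 - 46, irreducible since 46 is squarefree > 1). For the top step, suppose √131 ∈ Q(√46), say √131 = c + d√46 with c, d ∈ Q. Squaring: 131 = c^2 + 46d^2 + 2cd√46. Since √46 ∉ Q this forces 2cd = 0. If d = 0 then √131 = c ∈ Q, contradicting 131 squarefree > 1. If c = 0 then 131 = 46d^2, so 46·131 = (46d)^2 is a perfect square in Q — but 46·131 = 6026 is not a perfect square (since 46 and 131 are distinct squarefree integers). Contradiction. Hence √131 ∉ Q(√46), so x^2 - 131 stays irreducible over Q(√46) and [Q(√46, √131) : Q(√46)] = 2. By the tower law, [Q(√46, √131) : Q] = 2 · 2 = 4.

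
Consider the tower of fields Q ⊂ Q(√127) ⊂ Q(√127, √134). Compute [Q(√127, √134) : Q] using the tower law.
[Q(√127, √134) : Q] = 4

[Q(√127):Q] = 2 (min poly x^2 - 127, irreducible since 127 is squarefree > 1). For the top step, suppose √134 ∈ Q(√127), say √134 = c + d√127 with c, d ∈ Q. Squaring: 134 = c^2 + 127d^2 + 2cd√127. Since √127 ∉ Q this forces 2cd = 0. If d = 0 then √134 = c ∈ Q, contradicting 134 squarefree > 1. If c = 0 then 134 = 127d^2, so 127·134 = (127d)^2 is a perfect square in Q — but 127·134 = 17018 is not a perfect square (since 127 and 134 are distinct squarefree integers). Contradiction. Hence √134 ∉ Q(√127), so x^2 - 134 stays irreducible over Q(√127) and [Q(√127, √134) : Q(√127)] = 2. By the tower law, [Q(√127, √134) : Q] = 2 · 2 = 4.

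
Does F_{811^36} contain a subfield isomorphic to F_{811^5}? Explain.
No: F_{811^5} is not a subfield of F_{811^36}

F_{p^m} embeds in F_{p^n} iff m | n. Here 5 ∤ 36 (since 36 = 7·5 + 1 with remainder 1 ≠ 0), so F_{811^5} is not a subfield of F_{811^36}. Equivalently: if it were, the tower law would give 5 = [F_{811^5}:F_811] dividing [F_{811^36}:F_811] = 36, contradiction.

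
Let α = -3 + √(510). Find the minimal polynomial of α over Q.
m_α(x) = x^2 + 6x - 501

From α + 3 = √(510), squaring gives (α + 3)^2 = 510, i.e. α^2 + 6α + 9 = 510, so α^2 + 6α - 501 = 0. The discriminant of x^2 + 6x - 501 is (6)^2 - 4·(-501) = 36 + 2004 = 2040, and 4·(510) is not a perfect square in Q since 510 is squarefree and ≠ 1. Hence x^2 + 6x - 501 is irreducible over Q and is the minimal polynomial of α.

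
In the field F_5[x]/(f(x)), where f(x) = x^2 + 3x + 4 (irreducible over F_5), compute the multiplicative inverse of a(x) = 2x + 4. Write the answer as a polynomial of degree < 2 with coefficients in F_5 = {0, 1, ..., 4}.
a(x)^(-1) ≡ x + 1 (mod f(x))

Since f is irreducible over F_5, F_5[x]/(f) is a field and a(x) ≠ 0 has an inverse. Apply the extended Euclidean algorithm to f(x) and a(x) in F_5[x]: f(x) = (3x + 3)·a(x) + (2). The last nonzero remainder is the constant 2 = gcd(f, a) in F_5. Back-substituting through the division chain expresses 2 = s(x)·a(x) + t(x)·f(x) with s(x) ≡ 2x + 2 (mod f), so (2x + 2)·a(x) ≡ 2 (mod f). Multiplying by 2^(-1) ≡ 3 in F_5 gives a(x)^(-1) ≡ 3·(2x + 2) ≡ x + 1 (mod f). Check: (2x + 4)·(x + 1) = 2x^2 + x + 4 ≡ 1 (mod x^2 + 3x + 4).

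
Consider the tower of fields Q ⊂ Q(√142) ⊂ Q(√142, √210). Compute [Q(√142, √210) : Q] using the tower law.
[Q(√142, √210) : Q] = 4

[Q(√142):Q] = 2 (min poly x^2 - 142, irreducible since 142 is squarefree > 1). For the top step, suppose √210 ∈ Q(√142), say √210 = c + d√142 with c, d ∈ Q. Squaring: 210 = c^2 + 142d^2 + 2cd√142. Since √142 ∉ Q this forces 2cd = 0. If d = 0 then √210 = c ∈ Q, contradicting 210 squarefree > 1. If c = 0 then 210 = 142d^2, so 142·210 = (142d)^2 is a perfect square in Q — but 142·210 = 29820 is not a perfect square (since 142 and 210 are distinct squarefree integers). Contradiction. Hence √210 ∉ Q(√142), so x^2 - 210 stays irreducible over Q(√142) and [Q(√142, √210) : Q(√142)] = 2. By the tower law, [Q(√142, √210) : Q] = 2 · 2 = 4.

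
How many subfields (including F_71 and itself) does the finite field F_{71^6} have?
F_{71^6} has 4 subfields

The subfields of F_{p^n} are exactly the fields F_{p^d} for d | n (each is the fixed field of the unique index-d subgroup of Gal(F_{p^n}/F_p) ≅ Z/nZ). The divisors of n = 6 are {1, 2, 3, 6}, giving 4 subfields: F_{71^1}, F_{71^2}, F_{71^3}, F_{71^6}.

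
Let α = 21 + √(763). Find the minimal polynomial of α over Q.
m_α(x) = x^2 - 42x - 322

From α - 21 = √(763), squaring gives (α - 21)^2 = 763, i.e. α^2 - 42α + 441 = 763, so α^2 - 42α - 322 = 0. The discriminant of x^2 - 42x - 322 is (-42)^2 - 4·(-322) = 1764 + 1288 = 3052, and 4·(763) is not a perfect square in Q since 763 is squarefree and ≠ 1. Hence x^2 - 42x - 322 is irreducible over Q and is the minimal polynomial of α.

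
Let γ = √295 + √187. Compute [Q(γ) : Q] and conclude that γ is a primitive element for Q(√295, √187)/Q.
[Q(γ) : Q] = 4 (equivalently, Q(γ) = Q(√295, √187))

Obviously Q(γ) ⊆ Q(√295, √187), and [Q(√295, √187):Q] = 4 (since 295, 187 are distinct squarefree integers > 1 with 55165 not a perfect square). To show equality we compute the minimal polynomial of γ. From γ = √295 + √187: γ^2 = 295 + 2√(55165) + 187 = 482 + 2√(55165), so γ^2 - 482 = 2√(55165); squaring, (γ^2 - 482)^2 = 4·55165, i.e. γ^4 - 964γ^2 + 232324 - 220660 = 0, i.e. γ^4 - 964γ^2 + 11664 = 0. So γ is a root of x^4 - 964x^2 + 11664. This polynomial is irreducible over Q: it has no rational root (each ±√295 ± √187 is irrational), and any factorization into two quadratics over Q would force √(55165) ∈ Q (pairing opposite roots) or √295, √187 ∈ Q (other pairings), all impossible. Hence [Q(γ):Q] = 4 = [Q(√295, √187):Q], so Q(γ) = Q(√295, √187).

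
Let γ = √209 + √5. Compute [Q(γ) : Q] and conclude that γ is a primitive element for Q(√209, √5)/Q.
[Q(γ) : Q] = 4 (equivalently, Q(γ) = Q(√209, √5))

Obviously Q(γ) ⊆ Q(√209, √5), and [Q(√209, √5):Q] = 4 (since 209, 5 are distinct squarefree integers > 1 with 1045 not a perfect square). To show equality we compute the minimal polynomial of γ. From γ = √209 + √5: γ^2 = 209 + 2√(1045) + 5 = 214 + 2√(1045), so γ^2 - 214 = 2√(1045); squaring, (γ^2 - 214)^2 = 4·1045, i.e. γ^4 - 428γ^2 + 45796 - 4180 = 0, i.e. γ^4 - 428γ^2 + 41616 = 0. So γ is a root of x^4 - 428x^2 + 41616. This polynomial is irreducible over Q: it has no rational root (each ±√209 ± √5 is irrational), and any factorization into two quadratics over Q would force √(1045) ∈ Q (pairing opposite roots) or √209, √5 ∈ Q (other pairings), all impossible. Hence [Q(γ):Q] = 4 = [Q(√209, √5):Q], so Q(γ) = Q(√209, √5).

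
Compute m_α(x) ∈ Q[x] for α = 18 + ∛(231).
m_α(x) = x^3 - 54x^2 + 972x - 6063

Set β = α - 18 = ∛(231), so β^3 = 231. Then (α - 18)^3 - 231 = 0, i.e. α is a root of g(x) = (x - 18)^3 - 231 = x^3 - 54x^2 + 972x - 6063. Since g(x) = h(x - 18) where h(x) = x^3 - 231, and h is irreducible over Q (because 231 is not a perfect cube, so h has no rational root, and a monic cubic with no rational root is irreducible), g is also irreducible (irreducibility is preserved under the substitution x → x - 18). Hence m_α(x) = x^3 - 54x^2 + 972x - 6063.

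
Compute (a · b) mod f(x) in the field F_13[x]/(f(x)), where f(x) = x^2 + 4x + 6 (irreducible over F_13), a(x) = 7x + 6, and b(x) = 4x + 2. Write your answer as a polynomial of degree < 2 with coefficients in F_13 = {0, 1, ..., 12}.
a · b ≡ 4x (mod f(x))

Multiply in F_13[x]: a(x)·b(x) = (7x + 6)·(4x + 2) = 2x^2 + 12x + 12. This has degree ≥ 2, so divide by f(x) over F_13: 2x^2 + 12x + 12 = (2)·(x^2 + 4x + 6) + (4x). Hence a·b ≡ 4x (mod f). (F_13[x]/(f) is a field with 13^2 = 169 elements since f is irreducible of degree 2.)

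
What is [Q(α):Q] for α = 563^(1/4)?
[Q(α):Q] = 4

α is a root of x^4 - 563. By Eisenstein's criterion at the prime p = 563 (which divides the constant term 563 but p^2 = 316969 does not, since 563 is squarefree), x^4 - 563 is irreducible over Q. Hence [Q(α):Q] = 4.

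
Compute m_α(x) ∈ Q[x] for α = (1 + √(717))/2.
m_α(x) = x^2 - x - 179

From 2α - 1 = √(717), squaring gives (2α - 1)^2 = 717, i.e. 4α^2 - 4α + 1 = 717, so α^2 - α + (1 - 717)/4 = 0. Since 717 ≡ 1 (mod 4), (1 - 717)/4 = -179 ∈ Z. The polynomial x^2 - x - 179 has discriminant 1 - 4·(-179) = 717, which is not a perfect square in Q (d = 717 is squarefree and ≠ 1), so x^2 - x - 179 is irreducible over Q. It is the minimal polynomial of α.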